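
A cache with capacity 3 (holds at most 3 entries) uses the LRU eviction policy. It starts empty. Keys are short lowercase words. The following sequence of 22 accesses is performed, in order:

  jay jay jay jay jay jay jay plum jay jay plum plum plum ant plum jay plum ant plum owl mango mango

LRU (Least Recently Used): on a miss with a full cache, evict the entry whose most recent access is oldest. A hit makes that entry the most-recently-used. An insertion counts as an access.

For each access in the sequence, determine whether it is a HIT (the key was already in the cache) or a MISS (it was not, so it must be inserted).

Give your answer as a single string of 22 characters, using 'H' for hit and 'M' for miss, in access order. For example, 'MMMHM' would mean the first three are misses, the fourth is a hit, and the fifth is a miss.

LRU simulation (capacity=3):
  1. access jay: MISS. Cache (LRU->MRU): [jay]
  2. access jay: HIT. Cache (LRU->MRU): [jay]
  3. access jay: HIT. Cache (LRU->MRU): [jay]
  4. access jay: HIT. Cache (LRU->MRU): [jay]
  5. access jay: HIT. Cache (LRU->MRU): [jay]
  6. access jay: HIT. Cache (LRU->MRU): [jay]
  7. access jay: HIT. Cache (LRU->MRU): [jay]
  8. access plum: MISS. Cache (LRU->MRU): [jay plum]
  9. access jay: HIT. Cache (LRU->MRU): [plum jay]
  10. access jay: HIT. Cache (LRU->MRU): [plum jay]
  11. access plum: HIT. Cache (LRU->MRU): [jay plum]
  12. access plum: HIT. Cache (LRU->MRU): [jay plum]
  13. access plum: HIT. Cache (LRU->MRU): [jay plum]
  14. access ant: MISS. Cache (LRU->MRU): [jay plum ant]
  15. access plum: HIT. Cache (LRU->MRU): [jay ant plum]
  16. access jay: HIT. Cache (LRU->MRU): [ant plum jay]
  17. access plum: HIT. Cache (LRU->MRU): [ant jay plum]
  18. access ant: HIT. Cache (LRU->MRU): [jay plum ant]
  19. access plum: HIT. Cache (LRU->MRU): [jay ant plum]
  20. access owl: MISS, evict jay. Cache (LRU->MRU): [ant plum owl]
  21. access mango: MISS, evict ant. Cache (LRU->MRU): [plum owl mango]
  22. access mango: HIT. Cache (LRU->MRU): [plum owl mango]
Total: 17 hits, 5 misses, 2 evictions

Answer: MHHHHHHMHHHHHMHHHHHMMH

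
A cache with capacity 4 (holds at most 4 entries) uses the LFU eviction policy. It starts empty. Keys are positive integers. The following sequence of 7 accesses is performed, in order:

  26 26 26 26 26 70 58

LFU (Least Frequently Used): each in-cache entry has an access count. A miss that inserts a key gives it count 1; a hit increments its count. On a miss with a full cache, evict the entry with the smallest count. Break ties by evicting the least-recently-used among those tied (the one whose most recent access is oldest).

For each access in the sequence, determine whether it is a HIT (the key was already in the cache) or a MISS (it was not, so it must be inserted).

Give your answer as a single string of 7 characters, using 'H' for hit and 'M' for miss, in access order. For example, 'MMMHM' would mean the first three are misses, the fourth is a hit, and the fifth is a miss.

Answer: MHHHHMM

Derivation:
LFU simulation (capacity=4):
  1. access 26: MISS. Cache: [26(c=1)]
  2. access 26: HIT, count now 2. Cache: [26(c=2)]
  3. access 26: HIT, count now 3. Cache: [26(c=3)]
  4. access 26: HIT, count now 4. Cache: [26(c=4)]
  5. access 26: HIT, count now 5. Cache: [26(c=5)]
  6. access 70: MISS. Cache: [70(c=1) 26(c=5)]
  7. access 58: MISS. Cache: [70(c=1) 58(c=1) 26(c=5)]
Total: 4 hits, 3 misses, 0 evictions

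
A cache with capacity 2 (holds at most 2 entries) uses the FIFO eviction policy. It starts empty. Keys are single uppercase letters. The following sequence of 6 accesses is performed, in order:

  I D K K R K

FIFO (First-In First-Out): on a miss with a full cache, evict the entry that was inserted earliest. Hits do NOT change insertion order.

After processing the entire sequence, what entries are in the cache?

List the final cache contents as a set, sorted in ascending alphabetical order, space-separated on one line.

FIFO simulation (capacity=2):
  1. access I: MISS. Cache (old->new): [I]
  2. access D: MISS. Cache (old->new): [I D]
  3. access K: MISS, evict I. Cache (old->new): [D K]
  4. access K: HIT. Cache (old->new): [D K]
  5. access R: MISS, evict D. Cache (old->new): [K R]
  6. access K: HIT. Cache (old->new): [K R]
Total: 2 hits, 4 misses, 2 evictions

Answer: K R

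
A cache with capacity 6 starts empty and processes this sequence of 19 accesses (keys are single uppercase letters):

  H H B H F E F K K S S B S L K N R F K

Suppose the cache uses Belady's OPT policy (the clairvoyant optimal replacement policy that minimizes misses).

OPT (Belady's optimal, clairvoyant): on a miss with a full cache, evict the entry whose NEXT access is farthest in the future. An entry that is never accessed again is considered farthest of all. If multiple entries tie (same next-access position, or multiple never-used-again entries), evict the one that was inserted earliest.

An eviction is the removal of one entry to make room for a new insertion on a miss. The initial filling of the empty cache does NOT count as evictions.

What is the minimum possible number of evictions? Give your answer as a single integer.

OPT (Belady) simulation (capacity=6):
  1. access H: MISS. Cache: [H]
  2. access H: HIT. Next use of H: step 4. Cache: [H]
  3. access B: MISS. Cache: [H B]
  4. access H: HIT. Next use of H: never. Cache: [H B]
  5. access F: MISS. Cache: [H B F]
  6. access E: MISS. Cache: [H B F E]
  7. access F: HIT. Next use of F: step 18. Cache: [H B F E]
  8. access K: MISS. Cache: [H B F E K]
  9. access K: HIT. Next use of K: step 15. Cache: [H B F E K]
  10. access S: MISS. Cache: [H B F E K S]
  11. access S: HIT. Next use of S: step 13. Cache: [H B F E K S]
  12. access B: HIT. Next use of B: never. Cache: [H B F E K S]
  13. access S: HIT. Next use of S: never. Cache: [H B F E K S]
  14. access L: MISS, evict H (next use: never). Cache: [B F E K S L]
  15. access K: HIT. Next use of K: step 19. Cache: [B F E K S L]
  16. access N: MISS, evict B (next use: never). Cache: [F E K S L N]
  17. access R: MISS, evict E (next use: never). Cache: [F K S L N R]
  18. access F: HIT. Next use of F: never. Cache: [F K S L N R]
  19. access K: HIT. Next use of K: never. Cache: [F K S L N R]
Total: 10 hits, 9 misses, 3 evictions

Answer: 3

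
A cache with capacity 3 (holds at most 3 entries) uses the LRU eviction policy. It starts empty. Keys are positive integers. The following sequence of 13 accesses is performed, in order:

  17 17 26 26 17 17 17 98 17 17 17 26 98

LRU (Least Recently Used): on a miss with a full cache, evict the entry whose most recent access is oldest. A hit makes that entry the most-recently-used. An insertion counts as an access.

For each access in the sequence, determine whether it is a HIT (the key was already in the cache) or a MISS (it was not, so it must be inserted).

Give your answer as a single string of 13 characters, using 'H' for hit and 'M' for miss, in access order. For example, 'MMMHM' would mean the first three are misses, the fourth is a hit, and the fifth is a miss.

Answer: MHMHHHHMHHHHH

Derivation:
LRU simulation (capacity=3):
  1. access 17: MISS. Cache (LRU->MRU): [17]
  2. access 17: HIT. Cache (LRU->MRU): [17]
  3. access 26: MISS. Cache (LRU->MRU): [17 26]
  4. access 26: HIT. Cache (LRU->MRU): [17 26]
  5. access 17: HIT. Cache (LRU->MRU): [26 17]
  6. access 17: HIT. Cache (LRU->MRU): [26 17]
  7. access 17: HIT. Cache (LRU->MRU): [26 17]
  8. access 98: MISS. Cache (LRU->MRU): [26 17 98]
  9. access 17: HIT. Cache (LRU->MRU): [26 98 17]
  10. access 17: HIT. Cache (LRU->MRU): [26 98 17]
  11. access 17: HIT. Cache (LRU->MRU): [26 98 17]
  12. access 26: HIT. Cache (LRU->MRU): [98 17 26]
  13. access 98: HIT. Cache (LRU->MRU): [17 26 98]
Total: 10 hits, 3 misses, 0 evictions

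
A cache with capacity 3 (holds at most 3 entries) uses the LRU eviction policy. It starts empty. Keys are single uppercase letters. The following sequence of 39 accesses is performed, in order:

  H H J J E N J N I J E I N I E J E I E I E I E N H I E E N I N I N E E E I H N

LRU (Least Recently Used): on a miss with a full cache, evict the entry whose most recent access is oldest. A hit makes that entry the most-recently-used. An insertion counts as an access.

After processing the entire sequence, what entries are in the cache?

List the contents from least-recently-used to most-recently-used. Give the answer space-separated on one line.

LRU simulation (capacity=3):
  1. access H: MISS. Cache (LRU->MRU): [H]
  2. access H: HIT. Cache (LRU->MRU): [H]
  3. access J: MISS. Cache (LRU->MRU): [H J]
  4. access J: HIT. Cache (LRU->MRU): [H J]
  5. access E: MISS. Cache (LRU->MRU): [H J E]
  6. access N: MISS, evict H. Cache (LRU->MRU): [J E N]
  7. access J: HIT. Cache (LRU->MRU): [E N J]
  8. access N: HIT. Cache (LRU->MRU): [E J N]
  9. access I: MISS, evict E. Cache (LRU->MRU): [J N I]
  10. access J: HIT. Cache (LRU->MRU): [N I J]
  11. access E: MISS, evict N. Cache (LRU->MRU): [I J E]
  12. access I: HIT. Cache (LRU->MRU): [J E I]
  13. access N: MISS, evict J. Cache (LRU->MRU): [E I N]
  14. access I: HIT. Cache (LRU->MRU): [E N I]
  15. access E: HIT. Cache (LRU->MRU): [N I E]
  16. access J: MISS, evict N. Cache (LRU->MRU): [I E J]
  17. access E: HIT. Cache (LRU->MRU): [I J E]
  18. access I: HIT. Cache (LRU->MRU): [J E I]
  19. access E: HIT. Cache (LRU->MRU): [J I E]
  20. access I: HIT. Cache (LRU->MRU): [J E I]
  21. access E: HIT. Cache (LRU->MRU): [J I E]
  22. access I: HIT. Cache (LRU->MRU): [J E I]
  23. access E: HIT. Cache (LRU->MRU): [J I E]
  24. access N: MISS, evict J. Cache (LRU->MRU): [I E N]
  25. access H: MISS, evict I. Cache (LRU->MRU): [E N H]
  26. access I: MISS, evict E. Cache (LRU->MRU): [N H I]
  27. access E: MISS, evict N. Cache (LRU->MRU): [H I E]
  28. access E: HIT. Cache (LRU->MRU): [H I E]
  29. access N: MISS, evict H. Cache (LRU->MRU): [I E N]
  30. access I: HIT. Cache (LRU->MRU): [E N I]
  31. access N: HIT. Cache (LRU->MRU): [E I N]
  32. access I: HIT. Cache (LRU->MRU): [E N I]
  33. access N: HIT. Cache (LRU->MRU): [E I N]
  34. access E: HIT. Cache (LRU->MRU): [I N E]
  35. access E: HIT. Cache (LRU->MRU): [I N E]
  36. access E: HIT. Cache (LRU->MRU): [I N E]
  37. access I: HIT. Cache (LRU->MRU): [N E I]
  38. access H: MISS, evict N. Cache (LRU->MRU): [E I H]
  39. access N: MISS, evict E. Cache (LRU->MRU): [I H N]
Total: 24 hits, 15 misses, 12 evictions

Answer: I H N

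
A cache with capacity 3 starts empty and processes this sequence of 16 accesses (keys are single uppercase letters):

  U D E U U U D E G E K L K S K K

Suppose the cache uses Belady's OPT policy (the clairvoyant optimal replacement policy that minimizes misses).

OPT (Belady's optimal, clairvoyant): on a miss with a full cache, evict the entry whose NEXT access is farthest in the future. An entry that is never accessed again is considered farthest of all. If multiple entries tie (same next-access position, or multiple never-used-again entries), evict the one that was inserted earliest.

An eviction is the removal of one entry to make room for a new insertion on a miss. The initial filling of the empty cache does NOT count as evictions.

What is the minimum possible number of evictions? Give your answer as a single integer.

Answer: 4

Derivation:
OPT (Belady) simulation (capacity=3):
  1. access U: MISS. Cache: [U]
  2. access D: MISS. Cache: [U D]
  3. access E: MISS. Cache: [U D E]
  4. access U: HIT. Next use of U: step 5. Cache: [U D E]
  5. access U: HIT. Next use of U: step 6. Cache: [U D E]
  6. access U: HIT. Next use of U: never. Cache: [U D E]
  7. access D: HIT. Next use of D: never. Cache: [U D E]
  8. access E: HIT. Next use of E: step 10. Cache: [U D E]
  9. access G: MISS, evict U (next use: never). Cache: [D E G]
  10. access E: HIT. Next use of E: never. Cache: [D E G]
  11. access K: MISS, evict D (next use: never). Cache: [E G K]
  12. access L: MISS, evict E (next use: never). Cache: [G K L]
  13. access K: HIT. Next use of K: step 15. Cache: [G K L]
  14. access S: MISS, evict G (next use: never). Cache: [K L S]
  15. access K: HIT. Next use of K: step 16. Cache: [K L S]
  16. access K: HIT. Next use of K: never. Cache: [K L S]
Total: 9 hits, 7 misses, 4 evictions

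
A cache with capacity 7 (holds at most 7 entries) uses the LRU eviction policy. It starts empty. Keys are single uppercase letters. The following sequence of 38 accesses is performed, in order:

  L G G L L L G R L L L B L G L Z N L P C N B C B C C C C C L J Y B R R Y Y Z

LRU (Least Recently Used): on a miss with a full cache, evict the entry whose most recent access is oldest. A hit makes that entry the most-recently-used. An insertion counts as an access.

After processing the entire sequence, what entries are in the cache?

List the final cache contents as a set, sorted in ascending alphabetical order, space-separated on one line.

LRU simulation (capacity=7):
  1. access L: MISS. Cache (LRU->MRU): [L]
  2. access G: MISS. Cache (LRU->MRU): [L G]
  3. access G: HIT. Cache (LRU->MRU): [L G]
  4. access L: HIT. Cache (LRU->MRU): [G L]
  5. access L: HIT. Cache (LRU->MRU): [G L]
  6. access L: HIT. Cache (LRU->MRU): [G L]
  7. access G: HIT. Cache (LRU->MRU): [L G]
  8. access R: MISS. Cache (LRU->MRU): [L G R]
  9. access L: HIT. Cache (LRU->MRU): [G R L]
  10. access L: HIT. Cache (LRU->MRU): [G R L]
  11. access L: HIT. Cache (LRU->MRU): [G R L]
  12. access B: MISS. Cache (LRU->MRU): [G R L B]
  13. access L: HIT. Cache (LRU->MRU): [G R B L]
  14. access G: HIT. Cache (LRU->MRU): [R B L G]
  15. access L: HIT. Cache (LRU->MRU): [R B G L]
  16. access Z: MISS. Cache (LRU->MRU): [R B G L Z]
  17. access N: MISS. Cache (LRU->MRU): [R B G L Z N]
  18. access L: HIT. Cache (LRU->MRU): [R B G Z N L]
  19. access P: MISS. Cache (LRU->MRU): [R B G Z N L P]
  20. access C: MISS, evict R. Cache (LRU->MRU): [B G Z N L P C]
  21. access N: HIT. Cache (LRU->MRU): [B G Z L P C N]
  22. access B: HIT. Cache (LRU->MRU): [G Z L P C N B]
  23. access C: HIT. Cache (LRU->MRU): [G Z L P N B C]
  24. access B: HIT. Cache (LRU->MRU): [G Z L P N C B]
  25. access C: HIT. Cache (LRU->MRU): [G Z L P N B C]
  26. access C: HIT. Cache (LRU->MRU): [G Z L P N B C]
  27. access C: HIT. Cache (LRU->MRU): [G Z L P N B C]
  28. access C: HIT. Cache (LRU->MRU): [G Z L P N B C]
  29. access C: HIT. Cache (LRU->MRU): [G Z L P N B C]
  30. access L: HIT. Cache (LRU->MRU): [G Z P N B C L]
  31. access J: MISS, evict G. Cache (LRU->MRU): [Z P N B C L J]
  32. access Y: MISS, evict Z. Cache (LRU->MRU): [P N B C L J Y]
  33. access B: HIT. Cache (LRU->MRU): [P N C L J Y B]
  34. access R: MISS, evict P. Cache (LRU->MRU): [N C L J Y B R]
  35. access R: HIT. Cache (LRU->MRU): [N C L J Y B R]
  36. access Y: HIT. Cache (LRU->MRU): [N C L J B R Y]
  37. access Y: HIT. Cache (LRU->MRU): [N C L J B R Y]
  38. access Z: MISS, evict N. Cache (LRU->MRU): [C L J B R Y Z]
Total: 26 hits, 12 misses, 5 evictions

Answer: B C J L R Y Z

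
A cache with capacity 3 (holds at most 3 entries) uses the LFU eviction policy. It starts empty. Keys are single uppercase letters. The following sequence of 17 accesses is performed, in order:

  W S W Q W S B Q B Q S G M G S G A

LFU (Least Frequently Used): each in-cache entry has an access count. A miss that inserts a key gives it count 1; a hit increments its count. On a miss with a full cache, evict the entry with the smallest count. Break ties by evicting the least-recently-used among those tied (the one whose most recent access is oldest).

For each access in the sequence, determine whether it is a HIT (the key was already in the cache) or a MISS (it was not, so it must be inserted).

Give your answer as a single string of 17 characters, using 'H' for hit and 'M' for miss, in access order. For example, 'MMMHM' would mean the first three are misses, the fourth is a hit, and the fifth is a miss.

LFU simulation (capacity=3):
  1. access W: MISS. Cache: [W(c=1)]
  2. access S: MISS. Cache: [W(c=1) S(c=1)]
  3. access W: HIT, count now 2. Cache: [S(c=1) W(c=2)]
  4. access Q: MISS. Cache: [S(c=1) Q(c=1) W(c=2)]
  5. access W: HIT, count now 3. Cache: [S(c=1) Q(c=1) W(c=3)]
  6. access S: HIT, count now 2. Cache: [Q(c=1) S(c=2) W(c=3)]
  7. access B: MISS, evict Q(c=1). Cache: [B(c=1) S(c=2) W(c=3)]
  8. access Q: MISS, evict B(c=1). Cache: [Q(c=1) S(c=2) W(c=3)]
  9. access B: MISS, evict Q(c=1). Cache: [B(c=1) S(c=2) W(c=3)]
  10. access Q: MISS, evict B(c=1). Cache: [Q(c=1) S(c=2) W(c=3)]
  11. access S: HIT, count now 3. Cache: [Q(c=1) W(c=3) S(c=3)]
  12. access G: MISS, evict Q(c=1). Cache: [G(c=1) W(c=3) S(c=3)]
  13. access M: MISS, evict G(c=1). Cache: [M(c=1) W(c=3) S(c=3)]
  14. access G: MISS, evict M(c=1). Cache: [G(c=1) W(c=3) S(c=3)]
  15. access S: HIT, count now 4. Cache: [G(c=1) W(c=3) S(c=4)]
  16. access G: HIT, count now 2. Cache: [G(c=2) W(c=3) S(c=4)]
  17. access A: MISS, evict G(c=2). Cache: [A(c=1) W(c=3) S(c=4)]
Total: 6 hits, 11 misses, 8 evictions

Answer: MMHMHHMMMMHMMMHHM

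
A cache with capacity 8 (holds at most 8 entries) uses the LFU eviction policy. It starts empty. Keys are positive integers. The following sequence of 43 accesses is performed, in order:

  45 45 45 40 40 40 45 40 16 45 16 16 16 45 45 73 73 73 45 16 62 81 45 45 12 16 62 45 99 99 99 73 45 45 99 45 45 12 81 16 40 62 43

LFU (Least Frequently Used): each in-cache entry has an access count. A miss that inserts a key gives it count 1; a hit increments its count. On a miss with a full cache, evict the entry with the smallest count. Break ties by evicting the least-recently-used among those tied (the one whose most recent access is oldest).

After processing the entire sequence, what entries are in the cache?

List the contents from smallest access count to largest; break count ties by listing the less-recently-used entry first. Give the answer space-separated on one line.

Answer: 43 81 62 73 99 40 16 45

Derivation:
LFU simulation (capacity=8):
  1. access 45: MISS. Cache: [45(c=1)]
  2. access 45: HIT, count now 2. Cache: [45(c=2)]
  3. access 45: HIT, count now 3. Cache: [45(c=3)]
  4. access 40: MISS. Cache: [40(c=1) 45(c=3)]
  5. access 40: HIT, count now 2. Cache: [40(c=2) 45(c=3)]
  6. access 40: HIT, count now 3. Cache: [45(c=3) 40(c=3)]
  7. access 45: HIT, count now 4. Cache: [40(c=3) 45(c=4)]
  8. access 40: HIT, count now 4. Cache: [45(c=4) 40(c=4)]
  9. access 16: MISS. Cache: [16(c=1) 45(c=4) 40(c=4)]
  10. access 45: HIT, count now 5. Cache: [16(c=1) 40(c=4) 45(c=5)]
  11. access 16: HIT, count now 2. Cache: [16(c=2) 40(c=4) 45(c=5)]
  12. access 16: HIT, count now 3. Cache: [16(c=3) 40(c=4) 45(c=5)]
  13. access 16: HIT, count now 4. Cache: [40(c=4) 16(c=4) 45(c=5)]
  14. access 45: HIT, count now 6. Cache: [40(c=4) 16(c=4) 45(c=6)]
  15. access 45: HIT, count now 7. Cache: [40(c=4) 16(c=4) 45(c=7)]
  16. access 73: MISS. Cache: [73(c=1) 40(c=4) 16(c=4) 45(c=7)]
  17. access 73: HIT, count now 2. Cache: [73(c=2) 40(c=4) 16(c=4) 45(c=7)]
  18. access 73: HIT, count now 3. Cache: [73(c=3) 40(c=4) 16(c=4) 45(c=7)]
  19. access 45: HIT, count now 8. Cache: [73(c=3) 40(c=4) 16(c=4) 45(c=8)]
  20. access 16: HIT, count now 5. Cache: [73(c=3) 40(c=4) 16(c=5) 45(c=8)]
  21. access 62: MISS. Cache: [62(c=1) 73(c=3) 40(c=4) 16(c=5) 45(c=8)]
  22. access 81: MISS. Cache: [62(c=1) 81(c=1) 73(c=3) 40(c=4) 16(c=5) 45(c=8)]
  23. access 45: HIT, count now 9. Cache: [62(c=1) 81(c=1) 73(c=3) 40(c=4) 16(c=5) 45(c=9)]
  24. access 45: HIT, count now 10. Cache: [62(c=1) 81(c=1) 73(c=3) 40(c=4) 16(c=5) 45(c=10)]
  25. access 12: MISS. Cache: [62(c=1) 81(c=1) 12(c=1) 73(c=3) 40(c=4) 16(c=5) 45(c=10)]
  26. access 16: HIT, count now 6. Cache: [62(c=1) 81(c=1) 12(c=1) 73(c=3) 40(c=4) 16(c=6) 45(c=10)]
  27. access 62: HIT, count now 2. Cache: [81(c=1) 12(c=1) 62(c=2) 73(c=3) 40(c=4) 16(c=6) 45(c=10)]
  28. access 45: HIT, count now 11. Cache: [81(c=1) 12(c=1) 62(c=2) 73(c=3) 40(c=4) 16(c=6) 45(c=11)]
  29. access 99: MISS. Cache: [81(c=1) 12(c=1) 99(c=1) 62(c=2) 73(c=3) 40(c=4) 16(c=6) 45(c=11)]
  30. access 99: HIT, count now 2. Cache: [81(c=1) 12(c=1) 62(c=2) 99(c=2) 73(c=3) 40(c=4) 16(c=6) 45(c=11)]
  31. access 99: HIT, count now 3. Cache: [81(c=1) 12(c=1) 62(c=2) 73(c=3) 99(c=3) 40(c=4) 16(c=6) 45(c=11)]
  32. access 73: HIT, count now 4. Cache: [81(c=1) 12(c=1) 62(c=2) 99(c=3) 40(c=4) 73(c=4) 16(c=6) 45(c=11)]
  33. access 45: HIT, count now 12. Cache: [81(c=1) 12(c=1) 62(c=2) 99(c=3) 40(c=4) 73(c=4) 16(c=6) 45(c=12)]
  34. access 45: HIT, count now 13. Cache: [81(c=1) 12(c=1) 62(c=2) 99(c=3) 40(c=4) 73(c=4) 16(c=6) 45(c=13)]
  35. access 99: HIT, count now 4. Cache: [81(c=1) 12(c=1) 62(c=2) 40(c=4) 73(c=4) 99(c=4) 16(c=6) 45(c=13)]
  36. access 45: HIT, count now 14. Cache: [81(c=1) 12(c=1) 62(c=2) 40(c=4) 73(c=4) 99(c=4) 16(c=6) 45(c=14)]
  37. access 45: HIT, count now 15. Cache: [81(c=1) 12(c=1) 62(c=2) 40(c=4) 73(c=4) 99(c=4) 16(c=6) 45(c=15)]
  38. access 12: HIT, count now 2. Cache: [81(c=1) 62(c=2) 12(c=2) 40(c=4) 73(c=4) 99(c=4) 16(c=6) 45(c=15)]
  39. access 81: HIT, count now 2. Cache: [62(c=2) 12(c=2) 81(c=2) 40(c=4) 73(c=4) 99(c=4) 16(c=6) 45(c=15)]
  40. access 16: HIT, count now 7. Cache: [62(c=2) 12(c=2) 81(c=2) 40(c=4) 73(c=4) 99(c=4) 16(c=7) 45(c=15)]
  41. access 40: HIT, count now 5. Cache: [62(c=2) 12(c=2) 81(c=2) 73(c=4) 99(c=4) 40(c=5) 16(c=7) 45(c=15)]
  42. access 62: HIT, count now 3. Cache: [12(c=2) 81(c=2) 62(c=3) 73(c=4) 99(c=4) 40(c=5) 16(c=7) 45(c=15)]
  43. access 43: MISS, evict 12(c=2). Cache: [43(c=1) 81(c=2) 62(c=3) 73(c=4) 99(c=4) 40(c=5) 16(c=7) 45(c=15)]
Total: 34 hits, 9 misses, 1 evictions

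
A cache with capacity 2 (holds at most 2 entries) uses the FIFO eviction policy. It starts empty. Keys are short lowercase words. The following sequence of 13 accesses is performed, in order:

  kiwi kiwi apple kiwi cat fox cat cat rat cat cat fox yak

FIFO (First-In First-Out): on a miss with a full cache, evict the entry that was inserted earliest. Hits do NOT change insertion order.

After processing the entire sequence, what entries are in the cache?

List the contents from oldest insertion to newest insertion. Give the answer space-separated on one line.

Answer: fox yak

Derivation:
FIFO simulation (capacity=2):
  1. access kiwi: MISS. Cache (old->new): [kiwi]
  2. access kiwi: HIT. Cache (old->new): [kiwi]
  3. access apple: MISS. Cache (old->new): [kiwi apple]
  4. access kiwi: HIT. Cache (old->new): [kiwi apple]
  5. access cat: MISS, evict kiwi. Cache (old->new): [apple cat]
  6. access fox: MISS, evict apple. Cache (old->new): [cat fox]
  7. access cat: HIT. Cache (old->new): [cat fox]
  8. access cat: HIT. Cache (old->new): [cat fox]
  9. access rat: MISS, evict cat. Cache (old->new): [fox rat]
  10. access cat: MISS, evict fox. Cache (old->new): [rat cat]
  11. access cat: HIT. Cache (old->new): [rat cat]
  12. access fox: MISS, evict rat. Cache (old->new): [cat fox]
  13. access yak: MISS, evict cat. Cache (old->new): [fox yak]
Total: 5 hits, 8 misses, 6 evictions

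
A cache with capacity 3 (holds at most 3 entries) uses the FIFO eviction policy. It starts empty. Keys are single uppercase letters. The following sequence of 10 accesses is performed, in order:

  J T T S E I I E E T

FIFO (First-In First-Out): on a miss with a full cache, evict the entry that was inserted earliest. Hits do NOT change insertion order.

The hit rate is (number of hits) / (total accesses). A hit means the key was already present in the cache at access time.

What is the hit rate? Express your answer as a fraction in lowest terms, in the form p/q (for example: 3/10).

Answer: 2/5

Derivation:
FIFO simulation (capacity=3):
  1. access J: MISS. Cache (old->new): [J]
  2. access T: MISS. Cache (old->new): [J T]
  3. access T: HIT. Cache (old->new): [J T]
  4. access S: MISS. Cache (old->new): [J T S]
  5. access E: MISS, evict J. Cache (old->new): [T S E]
  6. access I: MISS, evict T. Cache (old->new): [S E I]
  7. access I: HIT. Cache (old->new): [S E I]
  8. access E: HIT. Cache (old->new): [S E I]
  9. access E: HIT. Cache (old->new): [S E I]
  10. access T: MISS, evict S. Cache (old->new): [E I T]
Total: 4 hits, 6 misses, 3 evictions

Hit rate = 4/10 = 2/5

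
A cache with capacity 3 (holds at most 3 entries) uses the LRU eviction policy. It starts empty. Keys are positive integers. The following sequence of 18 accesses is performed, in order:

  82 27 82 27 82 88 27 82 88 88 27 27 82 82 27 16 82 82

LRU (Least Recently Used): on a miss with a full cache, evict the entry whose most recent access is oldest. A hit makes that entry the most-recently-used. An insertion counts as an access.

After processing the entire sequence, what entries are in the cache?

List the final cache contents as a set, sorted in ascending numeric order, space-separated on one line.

Answer: 16 27 82

Derivation:
LRU simulation (capacity=3):
  1. access 82: MISS. Cache (LRU->MRU): [82]
  2. access 27: MISS. Cache (LRU->MRU): [82 27]
  3. access 82: HIT. Cache (LRU->MRU): [27 82]
  4. access 27: HIT. Cache (LRU->MRU): [82 27]
  5. access 82: HIT. Cache (LRU->MRU): [27 82]
  6. access 88: MISS. Cache (LRU->MRU): [27 82 88]
  7. access 27: HIT. Cache (LRU->MRU): [82 88 27]
  8. access 82: HIT. Cache (LRU->MRU): [88 27 82]
  9. access 88: HIT. Cache (LRU->MRU): [27 82 88]
  10. access 88: HIT. Cache (LRU->MRU): [27 82 88]
  11. access 27: HIT. Cache (LRU->MRU): [82 88 27]
  12. access 27: HIT. Cache (LRU->MRU): [82 88 27]
  13. access 82: HIT. Cache (LRU->MRU): [88 27 82]
  14. access 82: HIT. Cache (LRU->MRU): [88 27 82]
  15. access 27: HIT. Cache (LRU->MRU): [88 82 27]
  16. access 16: MISS, evict 88. Cache (LRU->MRU): [82 27 16]
  17. access 82: HIT. Cache (LRU->MRU): [27 16 82]
  18. access 82: HIT. Cache (LRU->MRU): [27 16 82]
Total: 14 hits, 4 misses, 1 evictions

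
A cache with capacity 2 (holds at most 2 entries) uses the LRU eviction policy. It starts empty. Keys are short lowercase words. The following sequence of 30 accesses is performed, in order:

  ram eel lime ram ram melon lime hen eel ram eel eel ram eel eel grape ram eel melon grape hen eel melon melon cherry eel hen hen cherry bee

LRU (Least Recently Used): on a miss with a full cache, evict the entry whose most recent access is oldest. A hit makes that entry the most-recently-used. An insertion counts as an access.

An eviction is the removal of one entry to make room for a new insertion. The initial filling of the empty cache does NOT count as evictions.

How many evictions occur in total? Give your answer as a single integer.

LRU simulation (capacity=2):
  1. access ram: MISS. Cache (LRU->MRU): [ram]
  2. access eel: MISS. Cache (LRU->MRU): [ram eel]
  3. access lime: MISS, evict ram. Cache (LRU->MRU): [eel lime]
  4. access ram: MISS, evict eel. Cache (LRU->MRU): [lime ram]
  5. access ram: HIT. Cache (LRU->MRU): [lime ram]
  6. access melon: MISS, evict lime. Cache (LRU->MRU): [ram melon]
  7. access lime: MISS, evict ram. Cache (LRU->MRU): [melon lime]
  8. access hen: MISS, evict melon. Cache (LRU->MRU): [lime hen]
  9. access eel: MISS, evict lime. Cache (LRU->MRU): [hen eel]
  10. access ram: MISS, evict hen. Cache (LRU->MRU): [eel ram]
  11. access eel: HIT. Cache (LRU->MRU): [ram eel]
  12. access eel: HIT. Cache (LRU->MRU): [ram eel]
  13. access ram: HIT. Cache (LRU->MRU): [eel ram]
  14. access eel: HIT. Cache (LRU->MRU): [ram eel]
  15. access eel: HIT. Cache (LRU->MRU): [ram eel]
  16. access grape: MISS, evict ram. Cache (LRU->MRU): [eel grape]
  17. access ram: MISS, evict eel. Cache (LRU->MRU): [grape ram]
  18. access eel: MISS, evict grape. Cache (LRU->MRU): [ram eel]
  19. access melon: MISS, evict ram. Cache (LRU->MRU): [eel melon]
  20. access grape: MISS, evict eel. Cache (LRU->MRU): [melon grape]
  21. access hen: MISS, evict melon. Cache (LRU->MRU): [grape hen]
  22. access eel: MISS, evict grape. Cache (LRU->MRU): [hen eel]
  23. access melon: MISS, evict hen. Cache (LRU->MRU): [eel melon]
  24. access melon: HIT. Cache (LRU->MRU): [eel melon]
  25. access cherry: MISS, evict eel. Cache (LRU->MRU): [melon cherry]
  26. access eel: MISS, evict melon. Cache (LRU->MRU): [cherry eel]
  27. access hen: MISS, evict cherry. Cache (LRU->MRU): [eel hen]
  28. access hen: HIT. Cache (LRU->MRU): [eel hen]
  29. access cherry: MISS, evict eel. Cache (LRU->MRU): [hen cherry]
  30. access bee: MISS, evict hen. Cache (LRU->MRU): [cherry bee]
Total: 8 hits, 22 misses, 20 evictions

Answer: 20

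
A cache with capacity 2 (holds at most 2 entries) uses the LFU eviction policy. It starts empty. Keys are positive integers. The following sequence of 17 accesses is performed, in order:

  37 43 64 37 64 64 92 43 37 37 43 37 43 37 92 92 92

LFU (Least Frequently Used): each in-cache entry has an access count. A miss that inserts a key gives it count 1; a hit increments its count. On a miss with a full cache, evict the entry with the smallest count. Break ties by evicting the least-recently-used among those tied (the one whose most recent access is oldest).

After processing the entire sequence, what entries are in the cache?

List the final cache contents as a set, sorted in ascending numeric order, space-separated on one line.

Answer: 64 92

Derivation:
LFU simulation (capacity=2):
  1. access 37: MISS. Cache: [37(c=1)]
  2. access 43: MISS. Cache: [37(c=1) 43(c=1)]
  3. access 64: MISS, evict 37(c=1). Cache: [43(c=1) 64(c=1)]
  4. access 37: MISS, evict 43(c=1). Cache: [64(c=1) 37(c=1)]
  5. access 64: HIT, count now 2. Cache: [37(c=1) 64(c=2)]
  6. access 64: HIT, count now 3. Cache: [37(c=1) 64(c=3)]
  7. access 92: MISS, evict 37(c=1). Cache: [92(c=1) 64(c=3)]
  8. access 43: MISS, evict 92(c=1). Cache: [43(c=1) 64(c=3)]
  9. access 37: MISS, evict 43(c=1). Cache: [37(c=1) 64(c=3)]
  10. access 37: HIT, count now 2. Cache: [37(c=2) 64(c=3)]
  11. access 43: MISS, evict 37(c=2). Cache: [43(c=1) 64(c=3)]
  12. access 37: MISS, evict 43(c=1). Cache: [37(c=1) 64(c=3)]
  13. access 43: MISS, evict 37(c=1). Cache: [43(c=1) 64(c=3)]
  14. access 37: MISS, evict 43(c=1). Cache: [37(c=1) 64(c=3)]
  15. access 92: MISS, evict 37(c=1). Cache: [92(c=1) 64(c=3)]
  16. access 92: HIT, count now 2. Cache: [92(c=2) 64(c=3)]
  17. access 92: HIT, count now 3. Cache: [64(c=3) 92(c=3)]
Total: 5 hits, 12 misses, 10 evictions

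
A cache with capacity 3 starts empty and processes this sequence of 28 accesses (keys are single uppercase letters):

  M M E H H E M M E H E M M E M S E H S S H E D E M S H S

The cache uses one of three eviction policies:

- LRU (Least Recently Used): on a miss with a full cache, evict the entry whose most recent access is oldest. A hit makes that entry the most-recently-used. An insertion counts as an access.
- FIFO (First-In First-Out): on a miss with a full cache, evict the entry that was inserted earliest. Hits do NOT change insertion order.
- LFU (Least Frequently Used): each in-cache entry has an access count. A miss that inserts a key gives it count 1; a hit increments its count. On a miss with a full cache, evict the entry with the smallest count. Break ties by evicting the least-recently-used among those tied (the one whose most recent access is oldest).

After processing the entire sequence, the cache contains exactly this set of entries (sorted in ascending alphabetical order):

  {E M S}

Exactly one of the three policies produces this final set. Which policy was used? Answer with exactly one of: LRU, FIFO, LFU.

Simulating under each policy and comparing final sets:
  LRU: final set = {H M S} -> differs
  FIFO: final set = {H M S} -> differs
  LFU: final set = {E M S} -> MATCHES target
Only LFU produces the target set.

Answer: LFU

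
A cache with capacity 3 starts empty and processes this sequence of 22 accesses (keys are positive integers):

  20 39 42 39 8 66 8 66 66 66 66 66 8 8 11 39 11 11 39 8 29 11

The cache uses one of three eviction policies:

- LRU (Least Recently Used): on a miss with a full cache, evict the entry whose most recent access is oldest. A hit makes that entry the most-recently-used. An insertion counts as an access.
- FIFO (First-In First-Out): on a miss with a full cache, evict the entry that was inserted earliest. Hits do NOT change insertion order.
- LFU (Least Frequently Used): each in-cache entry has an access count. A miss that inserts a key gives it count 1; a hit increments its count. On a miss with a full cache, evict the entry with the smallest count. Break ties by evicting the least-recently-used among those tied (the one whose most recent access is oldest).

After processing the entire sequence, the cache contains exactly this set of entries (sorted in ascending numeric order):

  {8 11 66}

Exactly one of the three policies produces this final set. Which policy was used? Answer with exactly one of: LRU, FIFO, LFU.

Answer: LFU

Derivation:
Simulating under each policy and comparing final sets:
  LRU: final set = {8 11 29} -> differs
  FIFO: final set = {8 11 29} -> differs
  LFU: final set = {8 11 66} -> MATCHES target
Only LFU produces the target set.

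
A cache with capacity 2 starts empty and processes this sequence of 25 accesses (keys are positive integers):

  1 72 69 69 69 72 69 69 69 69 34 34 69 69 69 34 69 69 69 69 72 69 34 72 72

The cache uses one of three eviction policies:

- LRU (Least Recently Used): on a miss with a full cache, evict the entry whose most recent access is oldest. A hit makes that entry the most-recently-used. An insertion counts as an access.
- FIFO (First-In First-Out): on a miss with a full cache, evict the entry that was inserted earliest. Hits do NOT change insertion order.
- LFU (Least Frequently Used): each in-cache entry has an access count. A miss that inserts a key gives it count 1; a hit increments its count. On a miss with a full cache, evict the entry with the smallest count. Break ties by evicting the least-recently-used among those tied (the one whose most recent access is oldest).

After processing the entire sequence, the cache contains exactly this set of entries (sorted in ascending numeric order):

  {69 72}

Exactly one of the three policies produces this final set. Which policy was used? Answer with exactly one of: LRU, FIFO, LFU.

Simulating under each policy and comparing final sets:
  LRU: final set = {34 72} -> differs
  FIFO: final set = {34 72} -> differs
  LFU: final set = {69 72} -> MATCHES target
Only LFU produces the target set.

Answer: LFU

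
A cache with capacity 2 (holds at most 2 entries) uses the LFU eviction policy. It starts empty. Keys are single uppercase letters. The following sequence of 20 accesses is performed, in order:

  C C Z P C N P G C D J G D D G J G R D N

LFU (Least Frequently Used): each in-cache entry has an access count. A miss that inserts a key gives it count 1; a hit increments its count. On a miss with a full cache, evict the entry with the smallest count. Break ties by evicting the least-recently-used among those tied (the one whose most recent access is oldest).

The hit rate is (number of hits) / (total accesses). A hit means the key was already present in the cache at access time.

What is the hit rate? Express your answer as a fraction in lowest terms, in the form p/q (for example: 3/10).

LFU simulation (capacity=2):
  1. access C: MISS. Cache: [C(c=1)]
  2. access C: HIT, count now 2. Cache: [C(c=2)]
  3. access Z: MISS. Cache: [Z(c=1) C(c=2)]
  4. access P: MISS, evict Z(c=1). Cache: [P(c=1) C(c=2)]
  5. access C: HIT, count now 3. Cache: [P(c=1) C(c=3)]
  6. access N: MISS, evict P(c=1). Cache: [N(c=1) C(c=3)]
  7. access P: MISS, evict N(c=1). Cache: [P(c=1) C(c=3)]
  8. access G: MISS, evict P(c=1). Cache: [G(c=1) C(c=3)]
  9. access C: HIT, count now 4. Cache: [G(c=1) C(c=4)]
  10. access D: MISS, evict G(c=1). Cache: [D(c=1) C(c=4)]
  11. access J: MISS, evict D(c=1). Cache: [J(c=1) C(c=4)]
  12. access G: MISS, evict J(c=1). Cache: [G(c=1) C(c=4)]
  13. access D: MISS, evict G(c=1). Cache: [D(c=1) C(c=4)]
  14. access D: HIT, count now 2. Cache: [D(c=2) C(c=4)]
  15. access G: MISS, evict D(c=2). Cache: [G(c=1) C(c=4)]
  16. access J: MISS, evict G(c=1). Cache: [J(c=1) C(c=4)]
  17. access G: MISS, evict J(c=1). Cache: [G(c=1) C(c=4)]
  18. access R: MISS, evict G(c=1). Cache: [R(c=1) C(c=4)]
  19. access D: MISS, evict R(c=1). Cache: [D(c=1) C(c=4)]
  20. access N: MISS, evict D(c=1). Cache: [N(c=1) C(c=4)]
Total: 4 hits, 16 misses, 14 evictions

Hit rate = 4/20 = 1/5

Answer: 1/5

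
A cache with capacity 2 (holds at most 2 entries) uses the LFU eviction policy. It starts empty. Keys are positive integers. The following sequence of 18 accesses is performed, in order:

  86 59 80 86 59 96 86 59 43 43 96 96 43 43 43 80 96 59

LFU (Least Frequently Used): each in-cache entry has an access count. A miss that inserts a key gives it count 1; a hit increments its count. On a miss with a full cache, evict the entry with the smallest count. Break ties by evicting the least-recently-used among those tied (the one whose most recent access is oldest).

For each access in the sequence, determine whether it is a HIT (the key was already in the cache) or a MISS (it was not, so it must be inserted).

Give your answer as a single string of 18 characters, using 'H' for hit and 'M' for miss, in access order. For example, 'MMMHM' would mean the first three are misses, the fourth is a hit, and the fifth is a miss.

LFU simulation (capacity=2):
  1. access 86: MISS. Cache: [86(c=1)]
  2. access 59: MISS. Cache: [86(c=1) 59(c=1)]
  3. access 80: MISS, evict 86(c=1). Cache: [59(c=1) 80(c=1)]
  4. access 86: MISS, evict 59(c=1). Cache: [80(c=1) 86(c=1)]
  5. access 59: MISS, evict 80(c=1). Cache: [86(c=1) 59(c=1)]
  6. access 96: MISS, evict 86(c=1). Cache: [59(c=1) 96(c=1)]
  7. access 86: MISS, evict 59(c=1). Cache: [96(c=1) 86(c=1)]
  8. access 59: MISS, evict 96(c=1). Cache: [86(c=1) 59(c=1)]
  9. access 43: MISS, evict 86(c=1). Cache: [59(c=1) 43(c=1)]
  10. access 43: HIT, count now 2. Cache: [59(c=1) 43(c=2)]
  11. access 96: MISS, evict 59(c=1). Cache: [96(c=1) 43(c=2)]
  12. access 96: HIT, count now 2. Cache: [43(c=2) 96(c=2)]
  13. access 43: HIT, count now 3. Cache: [96(c=2) 43(c=3)]
  14. access 43: HIT, count now 4. Cache: [96(c=2) 43(c=4)]
  15. access 43: HIT, count now 5. Cache: [96(c=2) 43(c=5)]
  16. access 80: MISS, evict 96(c=2). Cache: [80(c=1) 43(c=5)]
  17. access 96: MISS, evict 80(c=1). Cache: [96(c=1) 43(c=5)]
  18. access 59: MISS, evict 96(c=1). Cache: [59(c=1) 43(c=5)]
Total: 5 hits, 13 misses, 11 evictions

Answer: MMMMMMMMMHMHHHHMMM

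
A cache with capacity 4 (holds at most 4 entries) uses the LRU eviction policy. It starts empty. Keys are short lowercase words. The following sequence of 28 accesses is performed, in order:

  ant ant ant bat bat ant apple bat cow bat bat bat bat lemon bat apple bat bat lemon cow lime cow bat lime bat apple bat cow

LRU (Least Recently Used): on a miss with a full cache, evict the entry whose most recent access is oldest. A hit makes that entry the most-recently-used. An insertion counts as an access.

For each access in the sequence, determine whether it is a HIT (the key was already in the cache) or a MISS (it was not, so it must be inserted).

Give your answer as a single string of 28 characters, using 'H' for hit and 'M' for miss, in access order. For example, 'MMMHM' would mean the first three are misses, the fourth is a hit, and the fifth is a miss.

Answer: MHHMHHMHMHHHHMHHHHHHMHHHHMHH

Derivation:
LRU simulation (capacity=4):
  1. access ant: MISS. Cache (LRU->MRU): [ant]
  2. access ant: HIT. Cache (LRU->MRU): [ant]
  3. access ant: HIT. Cache (LRU->MRU): [ant]
  4. access bat: MISS. Cache (LRU->MRU): [ant bat]
  5. access bat: HIT. Cache (LRU->MRU): [ant bat]
  6. access ant: HIT. Cache (LRU->MRU): [bat ant]
  7. access apple: MISS. Cache (LRU->MRU): [bat ant apple]
  8. access bat: HIT. Cache (LRU->MRU): [ant apple bat]
  9. access cow: MISS. Cache (LRU->MRU): [ant apple bat cow]
  10. access bat: HIT. Cache (LRU->MRU): [ant apple cow bat]
  11. access bat: HIT. Cache (LRU->MRU): [ant apple cow bat]
  12. access bat: HIT. Cache (LRU->MRU): [ant apple cow bat]
  13. access bat: HIT. Cache (LRU->MRU): [ant apple cow bat]
  14. access lemon: MISS, evict ant. Cache (LRU->MRU): [apple cow bat lemon]
  15. access bat: HIT. Cache (LRU->MRU): [apple cow lemon bat]
  16. access apple: HIT. Cache (LRU->MRU): [cow lemon bat apple]
  17. access bat: HIT. Cache (LRU->MRU): [cow lemon apple bat]
  18. access bat: HIT. Cache (LRU->MRU): [cow lemon apple bat]
  19. access lemon: HIT. Cache (LRU->MRU): [cow apple bat lemon]
  20. access cow: HIT. Cache (LRU->MRU): [apple bat lemon cow]
  21. access lime: MISS, evict apple. Cache (LRU->MRU): [bat lemon cow lime]
  22. access cow: HIT. Cache (LRU->MRU): [bat lemon lime cow]
  23. access bat: HIT. Cache (LRU->MRU): [lemon lime cow bat]
  24. access lime: HIT. Cache (LRU->MRU): [lemon cow bat lime]
  25. access bat: HIT. Cache (LRU->MRU): [lemon cow lime bat]
  26. access apple: MISS, evict lemon. Cache (LRU->MRU): [cow lime bat apple]
  27. access bat: HIT. Cache (LRU->MRU): [cow lime apple bat]
  28. access cow: HIT. Cache (LRU->MRU): [lime apple bat cow]
Total: 21 hits, 7 misses, 3 evictions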